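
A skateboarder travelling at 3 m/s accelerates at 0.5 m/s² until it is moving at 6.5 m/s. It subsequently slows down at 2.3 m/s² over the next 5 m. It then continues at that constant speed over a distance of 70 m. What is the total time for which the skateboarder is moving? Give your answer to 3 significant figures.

Phase 1 (accelerating): v₀ = 3.00 m/s, a = 0.5 m/s².
v = v₀ + at → t = (6.5 − 3.00) / 0.5 = 7.00 s
v² = v₀² + 2aΔx → Δx = (6.5² − 3.00²)/(2·0.5) = 33.2 m

Phase 2 (decelerating): v₀ = 6.50 m/s, a = -2.3 m/s².
v² = v₀² + 2aΔx = 6.50² + 2·-2.3·5 = 19.2 → v = 4.39 m/s
t = (v − v₀)/a = (4.39 − 6.50)/-2.3 = 0.918 s

Phase 3 (constant speed): v₀ = 4.39 m/s, a = 0 m/s².
Constant speed: t = d/v = 70/4.39 = 16.0 s
Total time = 7.00 + 0.918 + 16.0 = 23.9 s

23.9 s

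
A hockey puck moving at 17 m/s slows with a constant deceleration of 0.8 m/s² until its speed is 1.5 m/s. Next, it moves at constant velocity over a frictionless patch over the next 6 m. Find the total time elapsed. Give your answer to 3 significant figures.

Phase 1 (decelerating): v₀ = 17.0 m/s, a = -0.8 m/s².
v = v₀ + at → t = (1.5 − 17.0) / -0.8 = 19.4 s
v² = v₀² + 2aΔx → Δx = (1.5² − 17.0²)/(2·-0.8) = 179 m

Phase 2 (constant speed): v₀ = 1.50 m/s, a = 0 m/s².
Constant speed: t = d/v = 6/1.50 = 4.00 s
Total time = 19.4 + 4.00 = 23.4 s

23.4 s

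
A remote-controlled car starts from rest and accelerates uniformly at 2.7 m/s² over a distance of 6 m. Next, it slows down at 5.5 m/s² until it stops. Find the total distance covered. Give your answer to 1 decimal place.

Phase 1 (accelerating): v₀ = 0 m/s, a = 2.7 m/s².
v² = v₀² + 2aΔx = 0² + 2·2.7·6 = 32.4 → v = 5.69 m/s
t = (v − v₀)/a = (5.69 − 0)/2.7 = 2.11 s

Phase 2 (decelerating): v₀ = 5.69 m/s, a = -5.5 m/s².
v = v₀ + at → t = (0 − 5.69) / -5.5 = 1.03 s
v² = v₀² + 2aΔx → Δx = (0² − 5.69²)/(2·-5.5) = 2.95 m
Total distance = 6.00 + 2.95 = 8.95 m

8.9 m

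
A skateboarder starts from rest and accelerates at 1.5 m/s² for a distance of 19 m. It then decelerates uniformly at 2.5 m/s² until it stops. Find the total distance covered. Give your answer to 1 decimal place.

Phase 1 (accelerating): v₀ = 0 m/s, a = 1.5 m/s².
v² = v₀² + 2aΔx = 0² + 2·1.5·19 = 57.0 → v = 7.55 m/s
t = (v − v₀)/a = (7.55 − 0)/1.5 = 5.03 s

Phase 2 (decelerating): v₀ = 7.55 m/s, a = -2.5 m/s².
v = v₀ + at → t = (0 − 7.55) / -2.5 = 3.02 s
v² = v₀² + 2aΔx → Δx = (0² − 7.55²)/(2·-2.5) = 11.4 m
Total distance = 19.0 + 11.4 = 30.4 m

30.4 m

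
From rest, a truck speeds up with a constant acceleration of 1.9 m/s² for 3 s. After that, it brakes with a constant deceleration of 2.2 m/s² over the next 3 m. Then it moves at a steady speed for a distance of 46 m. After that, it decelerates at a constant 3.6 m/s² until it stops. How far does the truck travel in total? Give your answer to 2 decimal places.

60.23 m

Phase 1 (accelerating): v₀ = 0 m/s, a = 1.9 m/s².
v = v₀ + at = 0 + (1.9)(3) = 5.70 m/s
Δx = v₀t + ½at² = 0·3 + 0.5·1.9·3² = 8.55 m

Phase 2 (decelerating): v₀ = 5.70 m/s, a = -2.2 m/s².
v² = v₀² + 2aΔx = 5.70² + 2·-2.2·3 = 19.3 → v = 4.39 m/s
t = (v − v₀)/a = (4.39 − 5.70)/-2.2 = 0.595 s

Phase 3 (constant speed): v₀ = 4.39 m/s, a = 0 m/s².
Constant speed: t = d/v = 46/4.39 = 10.5 s

Phase 4 (decelerating): v₀ = 4.39 m/s, a = -3.6 m/s².
v = v₀ + at → t = (0 − 4.39) / -3.6 = 1.22 s
v² = v₀² + 2aΔx → Δx = (0² − 4.39²)/(2·-3.6) = 2.68 m
Total distance = 8.55 + 3.00 + 46.0 + 2.68 = 60.2 m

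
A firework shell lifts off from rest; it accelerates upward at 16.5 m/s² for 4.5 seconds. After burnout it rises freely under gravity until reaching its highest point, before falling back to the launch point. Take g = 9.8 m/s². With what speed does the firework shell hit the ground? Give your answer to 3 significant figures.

Phase 1 (powered ascent): v₀ = 0 m/s, a = 16.5 m/s².
v = v₀ + at = 0 + (16.5)(4.5) = 74.2 m/s
Δx = v₀t + ½at² = 0·4.5 + 0.5·16.5·4.5² = 167 m

Phase 2 (coasting upward): v₀ = 74.2 m/s, a = -9.8 m/s².
v = v₀ + at → t = (0 − 74.2) / -9.8 = 7.58 s
v² = v₀² + 2aΔx → Δx = (0² − 74.2²)/(2·-9.8) = 281 m

Phase 3 (free fall): v₀ = 0 m/s, a = -9.8 m/s².
Falls 448 m from rest: t = √(2·448/9.8) = 9.57 s; v = g·t = 93.7 m/s.
Impact speed = 93.7 m/s

93.7 m/s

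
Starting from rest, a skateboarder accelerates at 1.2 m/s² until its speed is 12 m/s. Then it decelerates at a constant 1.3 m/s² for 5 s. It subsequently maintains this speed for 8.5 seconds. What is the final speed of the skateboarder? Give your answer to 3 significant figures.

Phase 1 (accelerating): v₀ = 0 m/s, a = 1.2 m/s².
v = v₀ + at → t = (12 − 0) / 1.2 = 10.0 s
v² = v₀² + 2aΔx → Δx = (12² − 0²)/(2·1.2) = 60.0 m

Phase 2 (decelerating): v₀ = 12.0 m/s, a = -1.3 m/s².
v = v₀ + at = 12.0 + (-1.3)(5) = 5.50 m/s
Δx = v₀t + ½at² = 12.0·5 + 0.5·-1.3·5² = 43.8 m

Phase 3 (constant speed): v₀ = 5.50 m/s, a = 0 m/s².
v = v₀ + at = 5.50 + (0)(8.5) = 5.50 m/s
Δx = v₀t + ½at² = 5.50·8.5 + 0.5·0·8.5² = 46.8 m
Final speed = 5.50 m/s

5.50 m/s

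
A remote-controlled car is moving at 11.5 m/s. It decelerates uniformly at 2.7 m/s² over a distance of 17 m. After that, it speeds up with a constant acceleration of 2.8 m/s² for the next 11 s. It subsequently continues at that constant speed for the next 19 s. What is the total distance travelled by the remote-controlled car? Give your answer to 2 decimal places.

962.40 m

Phase 1 (decelerating): v₀ = 11.5 m/s, a = -2.7 m/s².
v² = v₀² + 2aΔx = 11.5² + 2·-2.7·17 = 40.4 → v = 6.36 m/s
t = (v − v₀)/a = (6.36 − 11.5)/-2.7 = 1.90 s

Phase 2 (accelerating): v₀ = 6.36 m/s, a = 2.8 m/s².
v = v₀ + at = 6.36 + (2.8)(11) = 37.2 m/s
Δx = v₀t + ½at² = 6.36·11 + 0.5·2.8·11² = 239 m

Phase 3 (constant speed): v₀ = 37.2 m/s, a = 0 m/s².
v = v₀ + at = 37.2 + (0)(19) = 37.2 m/s
Δx = v₀t + ½at² = 37.2·19 + 0.5·0·19² = 706 m
Total distance = 17.0 + 239 + 706 = 962 m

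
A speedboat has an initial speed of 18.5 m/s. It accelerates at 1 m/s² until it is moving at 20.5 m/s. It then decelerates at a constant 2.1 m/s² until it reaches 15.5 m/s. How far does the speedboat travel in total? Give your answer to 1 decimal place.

Phase 1 (accelerating): v₀ = 18.5 m/s, a = 1 m/s².
v = v₀ + at → t = (20.5 − 18.5) / 1 = 2.00 s
v² = v₀² + 2aΔx → Δx = (20.5² − 18.5²)/(2·1) = 39.0 m

Phase 2 (decelerating): v₀ = 20.5 m/s, a = -2.1 m/s².
v = v₀ + at → t = (15.5 − 20.5) / -2.1 = 2.38 s
v² = v₀² + 2aΔx → Δx = (15.5² − 20.5²)/(2·-2.1) = 42.9 m
Total distance = 39.0 + 42.9 = 81.9 m

81.9 m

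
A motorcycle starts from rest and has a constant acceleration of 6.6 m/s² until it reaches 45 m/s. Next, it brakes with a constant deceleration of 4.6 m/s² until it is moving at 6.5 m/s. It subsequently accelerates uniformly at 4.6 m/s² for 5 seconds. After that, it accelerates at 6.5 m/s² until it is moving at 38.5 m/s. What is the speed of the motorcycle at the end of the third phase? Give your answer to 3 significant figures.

29.5 m/s

Phase 1 (accelerating): v₀ = 0 m/s, a = 6.6 m/s².
v = v₀ + at → t = (45 − 0) / 6.6 = 6.82 s
v² = v₀² + 2aΔx → Δx = (45² − 0²)/(2·6.6) = 153 m

Phase 2 (decelerating): v₀ = 45.0 m/s, a = -4.6 m/s².
v = v₀ + at → t = (6.5 − 45.0) / -4.6 = 8.37 s
v² = v₀² + 2aΔx → Δx = (6.5² − 45.0²)/(2·-4.6) = 216 m

Phase 3 (accelerating): v₀ = 6.50 m/s, a = 4.6 m/s².
v = v₀ + at = 6.50 + (4.6)(5) = 29.5 m/s
Δx = v₀t + ½at² = 6.50·5 + 0.5·4.6·5² = 90.0 m
Speed at end of phase 3 = 29.5 m/s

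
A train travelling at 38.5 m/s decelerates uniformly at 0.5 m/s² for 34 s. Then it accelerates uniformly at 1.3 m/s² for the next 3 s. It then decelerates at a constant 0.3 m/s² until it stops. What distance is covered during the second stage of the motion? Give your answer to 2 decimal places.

Phase 1 (decelerating): v₀ = 38.5 m/s, a = -0.5 m/s².
v = v₀ + at = 38.5 + (-0.5)(34) = 21.5 m/s
Δx = v₀t + ½at² = 38.5·34 + 0.5·-0.5·34² = 1020 m

Phase 2 (accelerating): v₀ = 21.5 m/s, a = 1.3 m/s².
v = v₀ + at = 21.5 + (1.3)(3) = 25.4 m/s
Δx = v₀t + ½at² = 21.5·3 + 0.5·1.3·3² = 70.3 m
Distance in phase 2 = 70.3 m

70.35 m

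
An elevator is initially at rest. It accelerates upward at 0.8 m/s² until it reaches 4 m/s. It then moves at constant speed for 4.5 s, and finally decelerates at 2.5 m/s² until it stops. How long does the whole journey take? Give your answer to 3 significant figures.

11.1 s

Phase 1 (accelerating): v₀ = 0 m/s, a = 0.8 m/s².
v = v₀ + at → t = (4 − 0) / 0.8 = 5.00 s
v² = v₀² + 2aΔx → Δx = (4² − 0²)/(2·0.8) = 10.0 m

Phase 2 (constant speed): v₀ = 4.00 m/s, a = 0 m/s².
v = v₀ + at = 4.00 + (0)(4.5) = 4.00 m/s
Δx = v₀t + ½at² = 4.00·4.5 + 0.5·0·4.5² = 18.0 m

Phase 3 (decelerating): v₀ = 4.00 m/s, a = -2.5 m/s².
v = v₀ + at → t = (0 − 4.00) / -2.5 = 1.60 s
v² = v₀² + 2aΔx → Δx = (0² − 4.00²)/(2·-2.5) = 3.20 m
Total time = 5.00 + 4.50 + 1.60 = 11.1 s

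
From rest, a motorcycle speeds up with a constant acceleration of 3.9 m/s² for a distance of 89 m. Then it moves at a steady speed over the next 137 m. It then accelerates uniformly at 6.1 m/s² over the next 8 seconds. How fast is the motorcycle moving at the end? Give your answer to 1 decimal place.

75.1 m/s

Phase 1 (accelerating): v₀ = 0 m/s, a = 3.9 m/s².
v² = v₀² + 2aΔx = 0² + 2·3.9·89 = 694 → v = 26.3 m/s
t = (v − v₀)/a = (26.3 − 0)/3.9 = 6.76 s

Phase 2 (constant speed): v₀ = 26.3 m/s, a = 0 m/s².
Constant speed: t = d/v = 137/26.3 = 5.20 s

Phase 3 (accelerating): v₀ = 26.3 m/s, a = 6.1 m/s².
v = v₀ + at = 26.3 + (6.1)(8) = 75.1 m/s
Δx = v₀t + ½at² = 26.3·8 + 0.5·6.1·8² = 406 m
Final speed = 75.1 m/s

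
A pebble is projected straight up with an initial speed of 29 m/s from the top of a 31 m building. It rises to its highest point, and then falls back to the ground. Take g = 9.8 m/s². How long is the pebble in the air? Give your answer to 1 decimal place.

Phase 1 (rising): v₀ = 29.0 m/s, a = -9.8 m/s².
v = v₀ + at → t = (0 − 29.0) / -9.8 = 2.96 s
v² = v₀² + 2aΔx → Δx = (0² − 29.0²)/(2·-9.8) = 42.9 m

Phase 2 (falling): v₀ = 0 m/s, a = -9.8 m/s².
Falls 73.9 m from rest: t = √(2·73.9/9.8) = 3.88 s; v = g·t = 38.1 m/s.
Total time = 2.96 + 3.88 = 6.84 s

6.8 s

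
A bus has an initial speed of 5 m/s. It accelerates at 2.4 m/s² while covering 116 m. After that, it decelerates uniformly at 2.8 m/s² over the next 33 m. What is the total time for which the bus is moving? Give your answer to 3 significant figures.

9.47 s

Phase 1 (accelerating): v₀ = 5.00 m/s, a = 2.4 m/s².
v² = v₀² + 2aΔx = 5.00² + 2·2.4·116 = 582 → v = 24.1 m/s
t = (v − v₀)/a = (24.1 − 5.00)/2.4 = 7.97 s

Phase 2 (decelerating): v₀ = 24.1 m/s, a = -2.8 m/s².
v² = v₀² + 2aΔx = 24.1² + 2·-2.8·33 = 397 → v = 19.9 m/s
t = (v − v₀)/a = (19.9 − 24.1)/-2.8 = 1.50 s
Total time = 7.97 + 1.50 = 9.47 s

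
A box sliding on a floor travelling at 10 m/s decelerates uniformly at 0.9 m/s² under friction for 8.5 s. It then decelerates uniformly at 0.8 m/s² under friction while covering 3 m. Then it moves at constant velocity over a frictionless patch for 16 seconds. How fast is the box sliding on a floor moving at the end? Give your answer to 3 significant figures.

0.850 m/s

Phase 1 (decelerating): v₀ = 10.0 m/s, a = -0.9 m/s².
v = v₀ + at = 10.0 + (-0.9)(8.5) = 2.35 m/s
Δx = v₀t + ½at² = 10.0·8.5 + 0.5·-0.9·8.5² = 52.5 m

Phase 2 (decelerating): v₀ = 2.35 m/s, a = -0.8 m/s².
v² = v₀² + 2aΔx = 2.35² + 2·-0.8·3 = 0.722 → v = 0.850 m/s
t = (v − v₀)/a = (0.850 − 2.35)/-0.8 = 1.88 s

Phase 3 (constant speed): v₀ = 0.850 m/s, a = 0 m/s².
v = v₀ + at = 0.850 + (0)(16) = 0.850 m/s
Δx = v₀t + ½at² = 0.850·16 + 0.5·0·16² = 13.6 m
Final speed = 0.850 m/s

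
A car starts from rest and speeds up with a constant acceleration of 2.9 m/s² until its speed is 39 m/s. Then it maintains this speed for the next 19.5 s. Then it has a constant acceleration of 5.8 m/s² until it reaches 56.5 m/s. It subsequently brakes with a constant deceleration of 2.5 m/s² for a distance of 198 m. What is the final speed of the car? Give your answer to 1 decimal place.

46.9 m/s

Phase 1 (accelerating): v₀ = 0 m/s, a = 2.9 m/s².
v = v₀ + at → t = (39 − 0) / 2.9 = 13.4 s
v² = v₀² + 2aΔx → Δx = (39² − 0²)/(2·2.9) = 262 m

Phase 2 (constant speed): v₀ = 39.0 m/s, a = 0 m/s².
v = v₀ + at = 39.0 + (0)(19.5) = 39.0 m/s
Δx = v₀t + ½at² = 39.0·19.5 + 0.5·0·19.5² = 760 m

Phase 3 (accelerating): v₀ = 39.0 m/s, a = 5.8 m/s².
v = v₀ + at → t = (56.5 − 39.0) / 5.8 = 3.02 s
v² = v₀² + 2aΔx → Δx = (56.5² − 39.0²)/(2·5.8) = 144 m

Phase 4 (decelerating): v₀ = 56.5 m/s, a = -2.5 m/s².
v² = v₀² + 2aΔx = 56.5² + 2·-2.5·198 = 2200 → v = 46.9 m/s
t = (v − v₀)/a = (46.9 − 56.5)/-2.5 = 3.83 s
Final speed = 46.9 m/s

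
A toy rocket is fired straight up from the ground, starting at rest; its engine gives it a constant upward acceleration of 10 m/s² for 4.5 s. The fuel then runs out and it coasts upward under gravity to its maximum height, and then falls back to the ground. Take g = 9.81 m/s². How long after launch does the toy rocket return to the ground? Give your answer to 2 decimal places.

15.54 s

Phase 1 (powered ascent): v₀ = 0 m/s, a = 10 m/s².
v = v₀ + at = 0 + (10)(4.5) = 45.0 m/s
Δx = v₀t + ½at² = 0·4.5 + 0.5·10·4.5² = 101 m

Phase 2 (coasting upward): v₀ = 45.0 m/s, a = -9.81 m/s².
v = v₀ + at → t = (0 − 45.0) / -9.81 = 4.59 s
v² = v₀² + 2aΔx → Δx = (0² − 45.0²)/(2·-9.81) = 103 m

Phase 3 (free fall): v₀ = 0 m/s, a = -9.81 m/s².
Falls 204 m from rest: t = √(2·204/9.81) = 6.46 s; v = g·t = 63.3 m/s.
Total time = 4.50 + 4.59 + 6.46 = 15.5 s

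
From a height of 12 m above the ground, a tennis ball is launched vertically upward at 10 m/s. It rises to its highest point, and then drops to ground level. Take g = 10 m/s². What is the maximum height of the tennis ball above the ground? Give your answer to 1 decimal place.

17.0 m

Phase 1 (rising): v₀ = 10.0 m/s, a = -10 m/s².
v = v₀ + at → t = (0 − 10.0) / -10 = 1.00 s
v² = v₀² + 2aΔx → Δx = (0² − 10.0²)/(2·-10) = 5.00 m
Maximum height = 12 + 5.00 = 17.0 m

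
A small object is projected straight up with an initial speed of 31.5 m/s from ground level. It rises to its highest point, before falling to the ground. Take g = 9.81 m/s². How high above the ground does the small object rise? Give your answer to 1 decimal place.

Phase 1 (rising): v₀ = 31.5 m/s, a = -9.81 m/s².
v = v₀ + at → t = (0 − 31.5) / -9.81 = 3.21 s
v² = v₀² + 2aΔx → Δx = (0² − 31.5²)/(2·-9.81) = 50.6 m
Maximum height = 50.6 m

50.6 m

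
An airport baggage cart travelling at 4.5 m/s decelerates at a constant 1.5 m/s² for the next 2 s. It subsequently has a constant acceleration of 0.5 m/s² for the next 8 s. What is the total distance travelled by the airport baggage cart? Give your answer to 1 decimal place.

Phase 1 (decelerating): v₀ = 4.50 m/s, a = -1.5 m/s².
v = v₀ + at = 4.50 + (-1.5)(2) = 1.50 m/s
Δx = v₀t + ½at² = 4.50·2 + 0.5·-1.5·2² = 6.00 m

Phase 2 (accelerating): v₀ = 1.50 m/s, a = 0.5 m/s².
v = v₀ + at = 1.50 + (0.5)(8) = 5.50 m/s
Δx = v₀t + ½at² = 1.50·8 + 0.5·0.5·8² = 28.0 m
Total distance = 6.00 + 28.0 = 34.0 m

34.0 m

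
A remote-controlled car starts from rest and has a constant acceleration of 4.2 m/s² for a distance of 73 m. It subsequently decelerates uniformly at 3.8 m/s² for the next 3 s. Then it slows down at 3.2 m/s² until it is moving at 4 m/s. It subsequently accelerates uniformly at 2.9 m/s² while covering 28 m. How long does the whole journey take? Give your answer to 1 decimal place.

15.0 s

Phase 1 (accelerating): v₀ = 0 m/s, a = 4.2 m/s².
v² = v₀² + 2aΔx = 0² + 2·4.2·73 = 613 → v = 24.8 m/s
t = (v − v₀)/a = (24.8 − 0)/4.2 = 5.90 s

Phase 2 (decelerating): v₀ = 24.8 m/s, a = -3.8 m/s².
v = v₀ + at = 24.8 + (-3.8)(3) = 13.4 m/s
Δx = v₀t + ½at² = 24.8·3 + 0.5·-3.8·3² = 57.2 m

Phase 3 (decelerating): v₀ = 13.4 m/s, a = -3.2 m/s².
v = v₀ + at → t = (4 − 13.4) / -3.2 = 2.93 s
v² = v₀² + 2aΔx → Δx = (4² − 13.4²)/(2·-3.2) = 25.4 m

Phase 4 (accelerating): v₀ = 4.00 m/s, a = 2.9 m/s².
v² = v₀² + 2aΔx = 4.00² + 2·2.9·28 = 178 → v = 13.4 m/s
t = (v − v₀)/a = (13.4 − 4.00)/2.9 = 3.23 s
Total time = 5.90 + 3.00 + 2.93 + 3.23 = 15.0 s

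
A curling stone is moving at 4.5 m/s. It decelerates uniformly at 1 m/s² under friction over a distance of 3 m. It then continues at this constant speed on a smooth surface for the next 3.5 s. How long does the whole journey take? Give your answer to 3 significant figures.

4.23 s

Phase 1 (decelerating): v₀ = 4.50 m/s, a = -1 m/s².
v² = v₀² + 2aΔx = 4.50² + 2·-1·3 = 14.2 → v = 3.77 m/s
t = (v − v₀)/a = (3.77 − 4.50)/-1 = 0.725 s

Phase 2 (constant speed): v₀ = 3.77 m/s, a = 0 m/s².
v = v₀ + at = 3.77 + (0)(3.5) = 3.77 m/s
Δx = v₀t + ½at² = 3.77·3.5 + 0.5·0·3.5² = 13.2 m
Total time = 0.725 + 3.50 = 4.23 s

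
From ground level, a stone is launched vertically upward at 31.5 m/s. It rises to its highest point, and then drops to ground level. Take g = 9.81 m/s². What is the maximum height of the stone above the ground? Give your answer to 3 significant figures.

50.6 m

Phase 1 (rising): v₀ = 31.5 m/s, a = -9.81 m/s².
v = v₀ + at → t = (0 − 31.5) / -9.81 = 3.21 s
v² = v₀² + 2aΔx → Δx = (0² − 31.5²)/(2·-9.81) = 50.6 m
Maximum height = 50.6 m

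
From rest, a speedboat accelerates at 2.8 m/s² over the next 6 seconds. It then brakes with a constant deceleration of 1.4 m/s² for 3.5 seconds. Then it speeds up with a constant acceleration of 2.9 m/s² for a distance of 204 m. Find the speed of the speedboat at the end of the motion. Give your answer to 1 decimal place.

Phase 1 (accelerating): v₀ = 0 m/s, a = 2.8 m/s².
v = v₀ + at = 0 + (2.8)(6) = 16.8 m/s
Δx = v₀t + ½at² = 0·6 + 0.5·2.8·6² = 50.4 m

Phase 2 (decelerating): v₀ = 16.8 m/s, a = -1.4 m/s².
v = v₀ + at = 16.8 + (-1.4)(3.5) = 11.9 m/s
Δx = v₀t + ½at² = 16.8·3.5 + 0.5·-1.4·3.5² = 50.2 m

Phase 3 (accelerating): v₀ = 11.9 m/s, a = 2.9 m/s².
v² = v₀² + 2aΔx = 11.9² + 2·2.9·204 = 1320 → v = 36.4 m/s
t = (v − v₀)/a = (36.4 − 11.9)/2.9 = 8.45 s
Final speed = 36.4 m/s

36.4 m/s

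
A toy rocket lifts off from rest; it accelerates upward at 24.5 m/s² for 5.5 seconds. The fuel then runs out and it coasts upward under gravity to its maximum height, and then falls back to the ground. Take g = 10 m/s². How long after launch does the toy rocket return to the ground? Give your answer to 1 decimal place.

Phase 1 (powered ascent): v₀ = 0 m/s, a = 24.5 m/s².
v = v₀ + at = 0 + (24.5)(5.5) = 135 m/s
Δx = v₀t + ½at² = 0·5.5 + 0.5·24.5·5.5² = 371 m

Phase 2 (coasting upward): v₀ = 135 m/s, a = -10 m/s².
v = v₀ + at → t = (0 − 135) / -10 = 13.5 s
v² = v₀² + 2aΔx → Δx = (0² − 135²)/(2·-10) = 908 m

Phase 3 (free fall): v₀ = 0 m/s, a = -10 m/s².
Falls 1280 m from rest: t = √(2·1280/10) = 16.0 s; v = g·t = 160 m/s.
Total time = 5.50 + 13.5 + 16.0 = 35.0 s

35.0 s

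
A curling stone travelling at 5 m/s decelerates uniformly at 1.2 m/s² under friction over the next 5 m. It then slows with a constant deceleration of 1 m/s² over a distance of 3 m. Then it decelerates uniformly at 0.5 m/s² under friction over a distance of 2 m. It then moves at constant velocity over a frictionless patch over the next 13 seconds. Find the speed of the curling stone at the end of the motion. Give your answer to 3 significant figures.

Phase 1 (decelerating): v₀ = 5.00 m/s, a = -1.2 m/s².
v² = v₀² + 2aΔx = 5.00² + 2·-1.2·5 = 13.0 → v = 3.61 m/s
t = (v − v₀)/a = (3.61 − 5.00)/-1.2 = 1.16 s

Phase 2 (decelerating): v₀ = 3.61 m/s, a = -1 m/s².
v² = v₀² + 2aΔx = 3.61² + 2·-1·3 = 7.00 → v = 2.65 m/s
t = (v − v₀)/a = (2.65 − 3.61)/-1 = 0.960 s

Phase 3 (decelerating): v₀ = 2.65 m/s, a = -0.5 m/s².
v² = v₀² + 2aΔx = 2.65² + 2·-0.5·2 = 5.00 → v = 2.24 m/s
t = (v − v₀)/a = (2.24 − 2.65)/-0.5 = 0.819 s

Phase 4 (constant speed): v₀ = 2.24 m/s, a = 0 m/s².
v = v₀ + at = 2.24 + (0)(13) = 2.24 m/s
Δx = v₀t + ½at² = 2.24·13 + 0.5·0·13² = 29.1 m
Final speed = 2.24 m/s

2.24 m/s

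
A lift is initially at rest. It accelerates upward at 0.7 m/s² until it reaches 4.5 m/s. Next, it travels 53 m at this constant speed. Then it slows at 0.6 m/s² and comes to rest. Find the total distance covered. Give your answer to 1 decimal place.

84.3 m

Phase 1 (accelerating): v₀ = 0 m/s, a = 0.7 m/s².
v = v₀ + at → t = (4.5 − 0) / 0.7 = 6.43 s
v² = v₀² + 2aΔx → Δx = (4.5² − 0²)/(2·0.7) = 14.5 m

Phase 2 (constant speed): v₀ = 4.50 m/s, a = 0 m/s².
Constant speed: t = d/v = 53/4.50 = 11.8 s

Phase 3 (decelerating): v₀ = 4.50 m/s, a = -0.6 m/s².
v = v₀ + at → t = (0 − 4.50) / -0.6 = 7.50 s
v² = v₀² + 2aΔx → Δx = (0² − 4.50²)/(2·-0.6) = 16.9 m
Total distance = 14.5 + 53.0 + 16.9 = 84.3 m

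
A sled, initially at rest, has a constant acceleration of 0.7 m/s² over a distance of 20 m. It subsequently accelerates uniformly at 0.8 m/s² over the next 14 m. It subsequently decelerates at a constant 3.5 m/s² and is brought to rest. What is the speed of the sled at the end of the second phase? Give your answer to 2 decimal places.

7.10 m/s

Phase 1 (accelerating): v₀ = 0 m/s, a = 0.7 m/s².
v² = v₀² + 2aΔx = 0² + 2·0.7·20 = 28.0 → v = 5.29 m/s
t = (v − v₀)/a = (5.29 − 0)/0.7 = 7.56 s

Phase 2 (accelerating): v₀ = 5.29 m/s, a = 0.8 m/s².
v² = v₀² + 2aΔx = 5.29² + 2·0.8·14 = 50.4 → v = 7.10 m/s
t = (v − v₀)/a = (7.10 − 5.29)/0.8 = 2.26 s
Speed at end of phase 2 = 7.10 m/s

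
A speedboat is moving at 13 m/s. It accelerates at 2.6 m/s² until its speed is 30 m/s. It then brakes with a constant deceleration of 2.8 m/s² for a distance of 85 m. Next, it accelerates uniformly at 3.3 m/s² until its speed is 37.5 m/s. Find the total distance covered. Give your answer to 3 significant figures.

374 m

Phase 1 (accelerating): v₀ = 13.0 m/s, a = 2.6 m/s².
v = v₀ + at → t = (30 − 13.0) / 2.6 = 6.54 s
v² = v₀² + 2aΔx → Δx = (30² − 13.0²)/(2·2.6) = 141 m

Phase 2 (decelerating): v₀ = 30.0 m/s, a = -2.8 m/s².
v² = v₀² + 2aΔx = 30.0² + 2·-2.8·85 = 424 → v = 20.6 m/s
t = (v − v₀)/a = (20.6 − 30.0)/-2.8 = 3.36 s

Phase 3 (accelerating): v₀ = 20.6 m/s, a = 3.3 m/s².
v = v₀ + at → t = (37.5 − 20.6) / 3.3 = 5.12 s
v² = v₀² + 2aΔx → Δx = (37.5² − 20.6²)/(2·3.3) = 149 m
Total distance = 141 + 85.0 + 149 = 374 m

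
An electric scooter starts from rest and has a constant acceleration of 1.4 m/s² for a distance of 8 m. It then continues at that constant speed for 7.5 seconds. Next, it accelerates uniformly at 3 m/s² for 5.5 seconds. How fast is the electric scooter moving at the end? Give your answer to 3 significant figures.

21.2 m/s

Phase 1 (accelerating): v₀ = 0 m/s, a = 1.4 m/s².
v² = v₀² + 2aΔx = 0² + 2·1.4·8 = 22.4 → v = 4.73 m/s
t = (v − v₀)/a = (4.73 − 0)/1.4 = 3.38 s

Phase 2 (constant speed): v₀ = 4.73 m/s, a = 0 m/s².
v = v₀ + at = 4.73 + (0)(7.5) = 4.73 m/s
Δx = v₀t + ½at² = 4.73·7.5 + 0.5·0·7.5² = 35.5 m

Phase 3 (accelerating): v₀ = 4.73 m/s, a = 3 m/s².
v = v₀ + at = 4.73 + (3)(5.5) = 21.2 m/s
Δx = v₀t + ½at² = 4.73·5.5 + 0.5·3·5.5² = 71.4 m
Final speed = 21.2 m/s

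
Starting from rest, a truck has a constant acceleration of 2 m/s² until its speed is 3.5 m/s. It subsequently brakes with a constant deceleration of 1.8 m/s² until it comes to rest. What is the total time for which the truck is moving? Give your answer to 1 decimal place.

3.7 s

Phase 1 (accelerating): v₀ = 0 m/s, a = 2 m/s².
v = v₀ + at → t = (3.5 − 0) / 2 = 1.75 s
v² = v₀² + 2aΔx → Δx = (3.5² − 0²)/(2·2) = 3.06 m

Phase 2 (decelerating): v₀ = 3.50 m/s, a = -1.8 m/s².
v = v₀ + at → t = (0 − 3.50) / -1.8 = 1.94 s
v² = v₀² + 2aΔx → Δx = (0² − 3.50²)/(2·-1.8) = 3.40 m
Total time = 1.75 + 1.94 = 3.69 s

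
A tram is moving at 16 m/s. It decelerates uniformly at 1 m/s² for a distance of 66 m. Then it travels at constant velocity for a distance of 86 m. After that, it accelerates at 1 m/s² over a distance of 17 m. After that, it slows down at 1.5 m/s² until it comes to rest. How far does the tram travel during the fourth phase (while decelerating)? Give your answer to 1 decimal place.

52.7 m

Phase 1 (decelerating): v₀ = 16.0 m/s, a = -1 m/s².
v² = v₀² + 2aΔx = 16.0² + 2·-1·66 = 124 → v = 11.1 m/s
t = (v − v₀)/a = (11.1 − 16.0)/-1 = 4.86 s

Phase 2 (constant speed): v₀ = 11.1 m/s, a = 0 m/s².
Constant speed: t = d/v = 86/11.1 = 7.72 s

Phase 3 (accelerating): v₀ = 11.1 m/s, a = 1 m/s².
v² = v₀² + 2aΔx = 11.1² + 2·1·17 = 158 → v = 12.6 m/s
t = (v − v₀)/a = (12.6 − 11.1)/1 = 1.43 s

Phase 4 (decelerating): v₀ = 12.6 m/s, a = -1.5 m/s².
v = v₀ + at → t = (0 − 12.6) / -1.5 = 8.38 s
v² = v₀² + 2aΔx → Δx = (0² − 12.6²)/(2·-1.5) = 52.7 m
Distance in phase 4 = 52.7 m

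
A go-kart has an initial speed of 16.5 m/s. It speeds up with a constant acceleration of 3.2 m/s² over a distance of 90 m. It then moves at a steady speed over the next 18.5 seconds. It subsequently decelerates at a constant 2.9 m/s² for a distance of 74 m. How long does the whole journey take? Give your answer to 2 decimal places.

25.43 s

Phase 1 (accelerating): v₀ = 16.5 m/s, a = 3.2 m/s².
v² = v₀² + 2aΔx = 16.5² + 2·3.2·90 = 848 → v = 29.1 m/s
t = (v − v₀)/a = (29.1 − 16.5)/3.2 = 3.95 s

Phase 2 (constant speed): v₀ = 29.1 m/s, a = 0 m/s².
v = v₀ + at = 29.1 + (0)(18.5) = 29.1 m/s
Δx = v₀t + ½at² = 29.1·18.5 + 0.5·0·18.5² = 539 m

Phase 3 (decelerating): v₀ = 29.1 m/s, a = -2.9 m/s².
v² = v₀² + 2aΔx = 29.1² + 2·-2.9·74 = 419 → v = 20.5 m/s
t = (v − v₀)/a = (20.5 − 29.1)/-2.9 = 2.98 s
Total time = 3.95 + 18.5 + 2.98 = 25.4 s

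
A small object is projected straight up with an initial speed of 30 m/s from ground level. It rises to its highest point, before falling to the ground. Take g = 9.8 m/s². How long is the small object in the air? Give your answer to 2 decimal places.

Phase 1 (rising): v₀ = 30.0 m/s, a = -9.8 m/s².
v = v₀ + at → t = (0 − 30.0) / -9.8 = 3.06 s
v² = v₀² + 2aΔx → Δx = (0² − 30.0²)/(2·-9.8) = 45.9 m

Phase 2 (falling): v₀ = 0 m/s, a = -9.8 m/s².
Falls 45.9 m from rest: t = √(2·45.9/9.8) = 3.06 s; v = g·t = 30.0 m/s.
Total time = 3.06 + 3.06 = 6.12 s

6.12 s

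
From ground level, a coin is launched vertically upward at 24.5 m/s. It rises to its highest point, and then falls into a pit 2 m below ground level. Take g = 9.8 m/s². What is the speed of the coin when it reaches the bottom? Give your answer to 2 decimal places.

25.29 m/s

Phase 1 (rising): v₀ = 24.5 m/s, a = -9.8 m/s².
v = v₀ + at → t = (0 − 24.5) / -9.8 = 2.50 s
v² = v₀² + 2aΔx → Δx = (0² − 24.5²)/(2·-9.8) = 30.6 m

Phase 2 (falling): v₀ = 0 m/s, a = -9.8 m/s².
Falls 32.6 m from rest: t = √(2·32.6/9.8) = 2.58 s; v = g·t = 25.3 m/s.
Final speed = 25.3 m/s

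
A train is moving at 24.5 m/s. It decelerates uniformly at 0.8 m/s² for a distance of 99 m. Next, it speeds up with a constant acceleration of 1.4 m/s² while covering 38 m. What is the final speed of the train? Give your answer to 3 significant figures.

Phase 1 (decelerating): v₀ = 24.5 m/s, a = -0.8 m/s².
v² = v₀² + 2aΔx = 24.5² + 2·-0.8·99 = 442 → v = 21.0 m/s
t = (v − v₀)/a = (21.0 − 24.5)/-0.8 = 4.35 s

Phase 2 (accelerating): v₀ = 21.0 m/s, a = 1.4 m/s².
v² = v₀² + 2aΔx = 21.0² + 2·1.4·38 = 548 → v = 23.4 m/s
t = (v − v₀)/a = (23.4 − 21.0)/1.4 = 1.71 s
Final speed = 23.4 m/s

23.4 m/s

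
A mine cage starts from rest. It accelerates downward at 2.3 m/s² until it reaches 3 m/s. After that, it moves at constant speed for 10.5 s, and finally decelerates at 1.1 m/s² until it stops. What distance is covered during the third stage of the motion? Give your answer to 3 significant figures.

4.09 m

Phase 1 (accelerating): v₀ = 0 m/s, a = 2.3 m/s².
v = v₀ + at → t = (3 − 0) / 2.3 = 1.30 s
v² = v₀² + 2aΔx → Δx = (3² − 0²)/(2·2.3) = 1.96 m

Phase 2 (constant speed): v₀ = 3.00 m/s, a = 0 m/s².
v = v₀ + at = 3.00 + (0)(10.5) = 3.00 m/s
Δx = v₀t + ½at² = 3.00·10.5 + 0.5·0·10.5² = 31.5 m

Phase 3 (decelerating): v₀ = 3.00 m/s, a = -1.1 m/s².
v = v₀ + at → t = (0 − 3.00) / -1.1 = 2.73 s
v² = v₀² + 2aΔx → Δx = (0² − 3.00²)/(2·-1.1) = 4.09 m
Distance in phase 3 = 4.09 m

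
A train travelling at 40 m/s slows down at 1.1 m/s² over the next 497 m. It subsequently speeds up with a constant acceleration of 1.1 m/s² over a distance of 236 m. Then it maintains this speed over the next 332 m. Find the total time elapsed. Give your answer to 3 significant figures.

34.9 s

Phase 1 (decelerating): v₀ = 40.0 m/s, a = -1.1 m/s².
v² = v₀² + 2aΔx = 40.0² + 2·-1.1·497 = 507 → v = 22.5 m/s
t = (v − v₀)/a = (22.5 − 40.0)/-1.1 = 15.9 s

Phase 2 (accelerating): v₀ = 22.5 m/s, a = 1.1 m/s².
v² = v₀² + 2aΔx = 22.5² + 2·1.1·236 = 1030 → v = 32.0 m/s
t = (v − v₀)/a = (32.0 − 22.5)/1.1 = 8.65 s

Phase 3 (constant speed): v₀ = 32.0 m/s, a = 0 m/s².
Constant speed: t = d/v = 332/32.0 = 10.4 s
Total time = 15.9 + 8.65 + 10.4 = 34.9 s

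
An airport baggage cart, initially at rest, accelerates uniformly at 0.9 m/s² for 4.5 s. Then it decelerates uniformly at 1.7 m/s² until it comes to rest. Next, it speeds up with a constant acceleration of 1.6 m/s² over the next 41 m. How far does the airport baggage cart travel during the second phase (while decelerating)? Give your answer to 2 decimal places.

Phase 1 (accelerating): v₀ = 0 m/s, a = 0.9 m/s².
v = v₀ + at = 0 + (0.9)(4.5) = 4.05 m/s
Δx = v₀t + ½at² = 0·4.5 + 0.5·0.9·4.5² = 9.11 m

Phase 2 (decelerating): v₀ = 4.05 m/s, a = -1.7 m/s².
v = v₀ + at → t = (0 − 4.05) / -1.7 = 2.38 s
v² = v₀² + 2aΔx → Δx = (0² − 4.05²)/(2·-1.7) = 4.82 m
Distance in phase 2 = 4.82 m

4.82 m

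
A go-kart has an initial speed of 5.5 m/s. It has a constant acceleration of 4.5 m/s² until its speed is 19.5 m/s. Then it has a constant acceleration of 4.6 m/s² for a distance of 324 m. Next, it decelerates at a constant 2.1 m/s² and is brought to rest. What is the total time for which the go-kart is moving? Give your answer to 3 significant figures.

Phase 1 (accelerating): v₀ = 5.50 m/s, a = 4.5 m/s².
v = v₀ + at → t = (19.5 − 5.50) / 4.5 = 3.11 s
v² = v₀² + 2aΔx → Δx = (19.5² − 5.50²)/(2·4.5) = 38.9 m

Phase 2 (accelerating): v₀ = 19.5 m/s, a = 4.6 m/s².
v² = v₀² + 2aΔx = 19.5² + 2·4.6·324 = 3360 → v = 58.0 m/s
t = (v − v₀)/a = (58.0 − 19.5)/4.6 = 8.36 s

Phase 3 (decelerating): v₀ = 58.0 m/s, a = -2.1 m/s².
v = v₀ + at → t = (0 − 58.0) / -2.1 = 27.6 s
v² = v₀² + 2aΔx → Δx = (0² − 58.0²)/(2·-2.1) = 800 m
Total time = 3.11 + 8.36 + 27.6 = 39.1 s

39.1 s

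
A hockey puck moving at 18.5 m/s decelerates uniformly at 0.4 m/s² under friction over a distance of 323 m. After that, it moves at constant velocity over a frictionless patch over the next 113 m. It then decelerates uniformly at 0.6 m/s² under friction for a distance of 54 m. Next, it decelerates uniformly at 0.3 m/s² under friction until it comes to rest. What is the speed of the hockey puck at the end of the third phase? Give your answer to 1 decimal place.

Phase 1 (decelerating): v₀ = 18.5 m/s, a = -0.4 m/s².
v² = v₀² + 2aΔx = 18.5² + 2·-0.4·323 = 83.8 → v = 9.16 m/s
t = (v − v₀)/a = (9.16 − 18.5)/-0.4 = 23.4 s

Phase 2 (constant speed): v₀ = 9.16 m/s, a = 0 m/s².
Constant speed: t = d/v = 113/9.16 = 12.3 s

Phase 3 (decelerating): v₀ = 9.16 m/s, a = -0.6 m/s².
v² = v₀² + 2aΔx = 9.16² + 2·-0.6·54 = 19.0 → v = 4.36 m/s
t = (v − v₀)/a = (4.36 − 9.16)/-0.6 = 7.99 s
Speed at end of phase 3 = 4.36 m/s

4.4 m/s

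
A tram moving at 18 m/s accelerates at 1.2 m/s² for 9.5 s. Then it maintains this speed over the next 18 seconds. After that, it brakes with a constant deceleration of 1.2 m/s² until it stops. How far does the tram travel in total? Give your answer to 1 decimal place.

1114.5 m

Phase 1 (accelerating): v₀ = 18.0 m/s, a = 1.2 m/s².
v = v₀ + at = 18.0 + (1.2)(9.5) = 29.4 m/s
Δx = v₀t + ½at² = 18.0·9.5 + 0.5·1.2·9.5² = 225 m

Phase 2 (constant speed): v₀ = 29.4 m/s, a = 0 m/s².
v = v₀ + at = 29.4 + (0)(18) = 29.4 m/s
Δx = v₀t + ½at² = 29.4·18 + 0.5·0·18² = 529 m

Phase 3 (decelerating): v₀ = 29.4 m/s, a = -1.2 m/s².
v = v₀ + at → t = (0 − 29.4) / -1.2 = 24.5 s
v² = v₀² + 2aΔx → Δx = (0² − 29.4²)/(2·-1.2) = 360 m
Total distance = 225 + 529 + 360 = 1110 m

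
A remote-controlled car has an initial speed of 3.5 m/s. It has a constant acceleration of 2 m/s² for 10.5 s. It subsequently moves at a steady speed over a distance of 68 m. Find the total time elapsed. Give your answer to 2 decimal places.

13.28 s

Phase 1 (accelerating): v₀ = 3.50 m/s, a = 2 m/s².
v = v₀ + at = 3.50 + (2)(10.5) = 24.5 m/s
Δx = v₀t + ½at² = 3.50·10.5 + 0.5·2·10.5² = 147 m

Phase 2 (constant speed): v₀ = 24.5 m/s, a = 0 m/s².
Constant speed: t = d/v = 68/24.5 = 2.78 s
Total time = 10.5 + 2.78 = 13.3 s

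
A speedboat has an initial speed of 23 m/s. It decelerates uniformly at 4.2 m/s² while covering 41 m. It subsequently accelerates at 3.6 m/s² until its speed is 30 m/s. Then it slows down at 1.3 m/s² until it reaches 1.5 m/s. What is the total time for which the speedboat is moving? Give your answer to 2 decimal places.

Phase 1 (decelerating): v₀ = 23.0 m/s, a = -4.2 m/s².
v² = v₀² + 2aΔx = 23.0² + 2·-4.2·41 = 185 → v = 13.6 m/s
t = (v − v₀)/a = (13.6 − 23.0)/-4.2 = 2.24 s

Phase 2 (accelerating): v₀ = 13.6 m/s, a = 3.6 m/s².
v = v₀ + at → t = (30 − 13.6) / 3.6 = 4.56 s
v² = v₀² + 2aΔx → Δx = (30² − 13.6²)/(2·3.6) = 99.4 m

Phase 3 (decelerating): v₀ = 30.0 m/s, a = -1.3 m/s².
v = v₀ + at → t = (1.5 − 30.0) / -1.3 = 21.9 s
v² = v₀² + 2aΔx → Δx = (1.5² − 30.0²)/(2·-1.3) = 345 m
Total time = 2.24 + 4.56 + 21.9 = 28.7 s

28.72 s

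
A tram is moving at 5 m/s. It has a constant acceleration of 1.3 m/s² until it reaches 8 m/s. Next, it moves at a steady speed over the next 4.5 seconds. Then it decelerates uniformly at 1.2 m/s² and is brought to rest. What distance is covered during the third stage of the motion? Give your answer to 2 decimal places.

Phase 1 (accelerating): v₀ = 5.00 m/s, a = 1.3 m/s².
v = v₀ + at → t = (8 − 5.00) / 1.3 = 2.31 s
v² = v₀² + 2aΔx → Δx = (8² − 5.00²)/(2·1.3) = 15.0 m

Phase 2 (constant speed): v₀ = 8.00 m/s, a = 0 m/s².
v = v₀ + at = 8.00 + (0)(4.5) = 8.00 m/s
Δx = v₀t + ½at² = 8.00·4.5 + 0.5·0·4.5² = 36.0 m

Phase 3 (decelerating): v₀ = 8.00 m/s, a = -1.2 m/s².
v = v₀ + at → t = (0 − 8.00) / -1.2 = 6.67 s
v² = v₀² + 2aΔx → Δx = (0² − 8.00²)/(2·-1.2) = 26.7 m
Distance in phase 3 = 26.7 m

26.67 m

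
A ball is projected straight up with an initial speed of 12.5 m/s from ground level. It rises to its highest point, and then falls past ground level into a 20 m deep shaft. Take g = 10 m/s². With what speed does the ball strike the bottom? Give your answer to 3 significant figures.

23.6 m/s

Phase 1 (rising): v₀ = 12.5 m/s, a = -10 m/s².
v = v₀ + at → t = (0 − 12.5) / -10 = 1.25 s
v² = v₀² + 2aΔx → Δx = (0² − 12.5²)/(2·-10) = 7.81 m

Phase 2 (falling): v₀ = 0 m/s, a = -10 m/s².
Falls 27.8 m from rest: t = √(2·27.8/10) = 2.36 s; v = g·t = 23.6 m/s.
Final speed = 23.6 m/s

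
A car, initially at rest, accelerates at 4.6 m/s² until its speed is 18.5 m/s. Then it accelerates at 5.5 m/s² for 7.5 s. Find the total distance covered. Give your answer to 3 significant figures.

Phase 1 (accelerating): v₀ = 0 m/s, a = 4.6 m/s².
v = v₀ + at → t = (18.5 − 0) / 4.6 = 4.02 s
v² = v₀² + 2aΔx → Δx = (18.5² − 0²)/(2·4.6) = 37.2 m

Phase 2 (accelerating): v₀ = 18.5 m/s, a = 5.5 m/s².
v = v₀ + at = 18.5 + (5.5)(7.5) = 59.8 m/s
Δx = v₀t + ½at² = 18.5·7.5 + 0.5·5.5·7.5² = 293 m
Total distance = 37.2 + 293 = 331 m

331 m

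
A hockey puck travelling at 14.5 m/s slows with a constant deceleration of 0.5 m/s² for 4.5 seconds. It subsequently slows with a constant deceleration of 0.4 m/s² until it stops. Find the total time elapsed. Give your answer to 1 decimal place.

35.1 s

Phase 1 (decelerating): v₀ = 14.5 m/s, a = -0.5 m/s².
v = v₀ + at = 14.5 + (-0.5)(4.5) = 12.2 m/s
Δx = v₀t + ½at² = 14.5·4.5 + 0.5·-0.5·4.5² = 60.2 m

Phase 2 (decelerating): v₀ = 12.2 m/s, a = -0.4 m/s².
v = v₀ + at → t = (0 − 12.2) / -0.4 = 30.6 s
v² = v₀² + 2aΔx → Δx = (0² − 12.2²)/(2·-0.4) = 188 m
Total time = 4.50 + 30.6 = 35.1 s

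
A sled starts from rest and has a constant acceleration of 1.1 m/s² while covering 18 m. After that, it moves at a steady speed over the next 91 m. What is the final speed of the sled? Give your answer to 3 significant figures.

6.29 m/s

Phase 1 (accelerating): v₀ = 0 m/s, a = 1.1 m/s².
v² = v₀² + 2aΔx = 0² + 2·1.1·18 = 39.6 → v = 6.29 m/s
t = (v − v₀)/a = (6.29 − 0)/1.1 = 5.72 s

Phase 2 (constant speed): v₀ = 6.29 m/s, a = 0 m/s².
Constant speed: t = d/v = 91/6.29 = 14.5 s
Final speed = 6.29 m/s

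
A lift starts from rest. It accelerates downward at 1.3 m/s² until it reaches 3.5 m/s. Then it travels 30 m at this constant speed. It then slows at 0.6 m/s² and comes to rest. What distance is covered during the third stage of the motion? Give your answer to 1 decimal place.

Phase 1 (accelerating): v₀ = 0 m/s, a = 1.3 m/s².
v = v₀ + at → t = (3.5 − 0) / 1.3 = 2.69 s
v² = v₀² + 2aΔx → Δx = (3.5² − 0²)/(2·1.3) = 4.71 m

Phase 2 (constant speed): v₀ = 3.50 m/s, a = 0 m/s².
Constant speed: t = d/v = 30/3.50 = 8.57 s

Phase 3 (decelerating): v₀ = 3.50 m/s, a = -0.6 m/s².
v = v₀ + at → t = (0 − 3.50) / -0.6 = 5.83 s
v² = v₀² + 2aΔx → Δx = (0² − 3.50²)/(2·-0.6) = 10.2 m
Distance in phase 3 = 10.2 m

10.2 m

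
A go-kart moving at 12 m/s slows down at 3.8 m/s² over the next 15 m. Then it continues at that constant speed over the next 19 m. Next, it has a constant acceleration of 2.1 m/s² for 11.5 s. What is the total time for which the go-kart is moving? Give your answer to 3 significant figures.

16.7 s

Phase 1 (decelerating): v₀ = 12.0 m/s, a = -3.8 m/s².
v² = v₀² + 2aΔx = 12.0² + 2·-3.8·15 = 30.0 → v = 5.48 m/s
t = (v − v₀)/a = (5.48 − 12.0)/-3.8 = 1.72 s

Phase 2 (constant speed): v₀ = 5.48 m/s, a = 0 m/s².
Constant speed: t = d/v = 19/5.48 = 3.47 s

Phase 3 (accelerating): v₀ = 5.48 m/s, a = 2.1 m/s².
v = v₀ + at = 5.48 + (2.1)(11.5) = 29.6 m/s
Δx = v₀t + ½at² = 5.48·11.5 + 0.5·2.1·11.5² = 202 m
Total time = 1.72 + 3.47 + 11.5 = 16.7 s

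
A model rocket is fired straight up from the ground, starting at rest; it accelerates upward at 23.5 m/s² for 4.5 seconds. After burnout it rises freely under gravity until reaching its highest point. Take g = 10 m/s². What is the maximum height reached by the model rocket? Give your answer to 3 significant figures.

Phase 1 (powered ascent): v₀ = 0 m/s, a = 23.5 m/s².
v = v₀ + at = 0 + (23.5)(4.5) = 106 m/s
Δx = v₀t + ½at² = 0·4.5 + 0.5·23.5·4.5² = 238 m

Phase 2 (coasting upward): v₀ = 106 m/s, a = -10 m/s².
v = v₀ + at → t = (0 − 106) / -10 = 10.6 s
v² = v₀² + 2aΔx → Δx = (0² − 106²)/(2·-10) = 559 m
Maximum height = 238 + 559 = 797 m

797 m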